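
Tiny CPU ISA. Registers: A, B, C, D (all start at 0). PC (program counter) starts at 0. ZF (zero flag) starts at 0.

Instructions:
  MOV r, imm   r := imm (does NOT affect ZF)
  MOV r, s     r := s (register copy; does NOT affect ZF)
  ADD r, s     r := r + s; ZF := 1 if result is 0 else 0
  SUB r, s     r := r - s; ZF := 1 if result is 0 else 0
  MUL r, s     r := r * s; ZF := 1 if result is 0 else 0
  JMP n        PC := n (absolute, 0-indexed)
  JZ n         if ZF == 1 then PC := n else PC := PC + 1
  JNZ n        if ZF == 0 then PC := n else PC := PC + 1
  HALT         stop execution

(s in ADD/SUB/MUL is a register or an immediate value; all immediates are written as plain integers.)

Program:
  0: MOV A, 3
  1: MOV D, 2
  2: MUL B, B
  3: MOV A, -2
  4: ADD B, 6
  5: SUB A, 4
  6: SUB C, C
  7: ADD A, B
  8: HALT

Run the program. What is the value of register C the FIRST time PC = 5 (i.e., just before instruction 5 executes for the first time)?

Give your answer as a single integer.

Step 1: PC=0 exec 'MOV A, 3'. After: A=3 B=0 C=0 D=0 ZF=0 PC=1
Step 2: PC=1 exec 'MOV D, 2'. After: A=3 B=0 C=0 D=2 ZF=0 PC=2
Step 3: PC=2 exec 'MUL B, B'. After: A=3 B=0 C=0 D=2 ZF=1 PC=3
Step 4: PC=3 exec 'MOV A, -2'. After: A=-2 B=0 C=0 D=2 ZF=1 PC=4
Step 5: PC=4 exec 'ADD B, 6'. After: A=-2 B=6 C=0 D=2 ZF=0 PC=5
First time PC=5: C=0

0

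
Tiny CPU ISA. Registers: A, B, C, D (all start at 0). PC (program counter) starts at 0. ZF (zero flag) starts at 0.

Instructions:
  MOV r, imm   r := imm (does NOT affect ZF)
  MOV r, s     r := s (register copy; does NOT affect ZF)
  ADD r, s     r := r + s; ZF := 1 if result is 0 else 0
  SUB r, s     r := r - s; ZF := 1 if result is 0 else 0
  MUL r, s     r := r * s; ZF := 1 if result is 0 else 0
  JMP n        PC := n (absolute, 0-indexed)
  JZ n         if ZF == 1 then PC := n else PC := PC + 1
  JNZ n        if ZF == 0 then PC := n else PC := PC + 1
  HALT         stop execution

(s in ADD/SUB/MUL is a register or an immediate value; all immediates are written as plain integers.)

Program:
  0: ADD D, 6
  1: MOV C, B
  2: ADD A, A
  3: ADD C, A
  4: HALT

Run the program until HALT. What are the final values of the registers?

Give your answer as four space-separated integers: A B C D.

Step 1: PC=0 exec 'ADD D, 6'. After: A=0 B=0 C=0 D=6 ZF=0 PC=1
Step 2: PC=1 exec 'MOV C, B'. After: A=0 B=0 C=0 D=6 ZF=0 PC=2
Step 3: PC=2 exec 'ADD A, A'. After: A=0 B=0 C=0 D=6 ZF=1 PC=3
Step 4: PC=3 exec 'ADD C, A'. After: A=0 B=0 C=0 D=6 ZF=1 PC=4
Step 5: PC=4 exec 'HALT'. After: A=0 B=0 C=0 D=6 ZF=1 PC=4 HALTED

Answer: 0 0 0 6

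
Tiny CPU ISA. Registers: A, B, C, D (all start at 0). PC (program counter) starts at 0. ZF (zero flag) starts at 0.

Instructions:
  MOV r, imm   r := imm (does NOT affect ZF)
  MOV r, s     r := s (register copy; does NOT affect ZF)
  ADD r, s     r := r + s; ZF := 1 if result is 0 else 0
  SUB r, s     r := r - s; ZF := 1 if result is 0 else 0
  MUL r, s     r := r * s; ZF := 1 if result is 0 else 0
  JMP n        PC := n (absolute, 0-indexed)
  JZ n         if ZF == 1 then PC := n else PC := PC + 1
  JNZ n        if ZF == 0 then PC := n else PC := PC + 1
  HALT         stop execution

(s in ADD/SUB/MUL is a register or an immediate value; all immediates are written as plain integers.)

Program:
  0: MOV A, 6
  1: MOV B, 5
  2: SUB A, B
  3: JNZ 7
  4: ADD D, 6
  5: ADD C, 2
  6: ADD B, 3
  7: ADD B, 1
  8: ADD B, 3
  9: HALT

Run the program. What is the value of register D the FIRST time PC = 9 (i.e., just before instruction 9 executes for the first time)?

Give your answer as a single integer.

Step 1: PC=0 exec 'MOV A, 6'. After: A=6 B=0 C=0 D=0 ZF=0 PC=1
Step 2: PC=1 exec 'MOV B, 5'. After: A=6 B=5 C=0 D=0 ZF=0 PC=2
Step 3: PC=2 exec 'SUB A, B'. After: A=1 B=5 C=0 D=0 ZF=0 PC=3
Step 4: PC=3 exec 'JNZ 7'. After: A=1 B=5 C=0 D=0 ZF=0 PC=7
Step 5: PC=7 exec 'ADD B, 1'. After: A=1 B=6 C=0 D=0 ZF=0 PC=8
Step 6: PC=8 exec 'ADD B, 3'. After: A=1 B=9 C=0 D=0 ZF=0 PC=9
First time PC=9: D=0

0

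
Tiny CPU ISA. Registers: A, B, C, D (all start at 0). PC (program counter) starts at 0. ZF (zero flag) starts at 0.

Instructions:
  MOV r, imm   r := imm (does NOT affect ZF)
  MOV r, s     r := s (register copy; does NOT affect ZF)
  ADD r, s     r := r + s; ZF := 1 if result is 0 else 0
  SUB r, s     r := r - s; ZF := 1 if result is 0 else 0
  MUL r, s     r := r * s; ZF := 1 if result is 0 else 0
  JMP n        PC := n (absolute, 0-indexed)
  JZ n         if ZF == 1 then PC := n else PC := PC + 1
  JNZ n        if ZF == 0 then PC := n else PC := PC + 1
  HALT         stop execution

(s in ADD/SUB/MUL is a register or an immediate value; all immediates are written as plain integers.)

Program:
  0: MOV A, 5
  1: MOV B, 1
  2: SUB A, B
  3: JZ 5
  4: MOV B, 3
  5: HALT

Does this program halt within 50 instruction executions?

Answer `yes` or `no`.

Answer: yes

Derivation:
Step 1: PC=0 exec 'MOV A, 5'. After: A=5 B=0 C=0 D=0 ZF=0 PC=1
Step 2: PC=1 exec 'MOV B, 1'. After: A=5 B=1 C=0 D=0 ZF=0 PC=2
Step 3: PC=2 exec 'SUB A, B'. After: A=4 B=1 C=0 D=0 ZF=0 PC=3
Step 4: PC=3 exec 'JZ 5'. After: A=4 B=1 C=0 D=0 ZF=0 PC=4
Step 5: PC=4 exec 'MOV B, 3'. After: A=4 B=3 C=0 D=0 ZF=0 PC=5
Step 6: PC=5 exec 'HALT'. After: A=4 B=3 C=0 D=0 ZF=0 PC=5 HALTED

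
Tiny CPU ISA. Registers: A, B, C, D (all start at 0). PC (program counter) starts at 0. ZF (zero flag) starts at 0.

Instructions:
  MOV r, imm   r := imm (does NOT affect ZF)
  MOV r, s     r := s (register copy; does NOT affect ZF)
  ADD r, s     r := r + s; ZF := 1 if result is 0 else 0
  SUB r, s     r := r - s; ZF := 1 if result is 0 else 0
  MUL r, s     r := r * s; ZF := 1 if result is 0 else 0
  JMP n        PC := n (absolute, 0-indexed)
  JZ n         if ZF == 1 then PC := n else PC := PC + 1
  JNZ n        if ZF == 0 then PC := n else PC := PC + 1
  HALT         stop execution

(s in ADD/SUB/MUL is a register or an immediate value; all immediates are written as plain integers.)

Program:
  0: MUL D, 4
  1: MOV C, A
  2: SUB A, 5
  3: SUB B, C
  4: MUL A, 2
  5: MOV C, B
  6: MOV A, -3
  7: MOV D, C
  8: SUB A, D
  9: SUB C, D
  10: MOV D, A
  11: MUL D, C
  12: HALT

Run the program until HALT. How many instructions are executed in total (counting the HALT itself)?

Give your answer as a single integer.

Answer: 13

Derivation:
Step 1: PC=0 exec 'MUL D, 4'. After: A=0 B=0 C=0 D=0 ZF=1 PC=1
Step 2: PC=1 exec 'MOV C, A'. After: A=0 B=0 C=0 D=0 ZF=1 PC=2
Step 3: PC=2 exec 'SUB A, 5'. After: A=-5 B=0 C=0 D=0 ZF=0 PC=3
Step 4: PC=3 exec 'SUB B, C'. After: A=-5 B=0 C=0 D=0 ZF=1 PC=4
Step 5: PC=4 exec 'MUL A, 2'. After: A=-10 B=0 C=0 D=0 ZF=0 PC=5
Step 6: PC=5 exec 'MOV C, B'. After: A=-10 B=0 C=0 D=0 ZF=0 PC=6
Step 7: PC=6 exec 'MOV A, -3'. After: A=-3 B=0 C=0 D=0 ZF=0 PC=7
Step 8: PC=7 exec 'MOV D, C'. After: A=-3 B=0 C=0 D=0 ZF=0 PC=8
Step 9: PC=8 exec 'SUB A, D'. After: A=-3 B=0 C=0 D=0 ZF=0 PC=9
Step 10: PC=9 exec 'SUB C, D'. After: A=-3 B=0 C=0 D=0 ZF=1 PC=10
Step 11: PC=10 exec 'MOV D, A'. After: A=-3 B=0 C=0 D=-3 ZF=1 PC=11
Step 12: PC=11 exec 'MUL D, C'. After: A=-3 B=0 C=0 D=0 ZF=1 PC=12
Step 13: PC=12 exec 'HALT'. After: A=-3 B=0 C=0 D=0 ZF=1 PC=12 HALTED
Total instructions executed: 13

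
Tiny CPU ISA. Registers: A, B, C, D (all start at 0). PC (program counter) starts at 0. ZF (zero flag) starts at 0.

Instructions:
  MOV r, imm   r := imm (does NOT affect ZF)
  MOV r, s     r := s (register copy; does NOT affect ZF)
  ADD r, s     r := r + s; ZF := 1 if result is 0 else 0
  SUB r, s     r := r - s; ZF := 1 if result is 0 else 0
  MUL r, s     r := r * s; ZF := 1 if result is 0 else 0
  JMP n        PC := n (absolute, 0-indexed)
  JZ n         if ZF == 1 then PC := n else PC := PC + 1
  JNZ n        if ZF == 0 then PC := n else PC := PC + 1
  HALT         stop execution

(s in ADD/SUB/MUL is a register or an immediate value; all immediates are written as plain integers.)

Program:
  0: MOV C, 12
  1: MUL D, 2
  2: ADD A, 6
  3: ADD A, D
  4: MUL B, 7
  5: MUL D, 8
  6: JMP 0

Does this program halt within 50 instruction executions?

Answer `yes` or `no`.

Answer: no

Derivation:
Step 1: PC=0 exec 'MOV C, 12'. After: A=0 B=0 C=12 D=0 ZF=0 PC=1
Step 2: PC=1 exec 'MUL D, 2'. After: A=0 B=0 C=12 D=0 ZF=1 PC=2
Step 3: PC=2 exec 'ADD A, 6'. After: A=6 B=0 C=12 D=0 ZF=0 PC=3
Step 4: PC=3 exec 'ADD A, D'. After: A=6 B=0 C=12 D=0 ZF=0 PC=4
Step 5: PC=4 exec 'MUL B, 7'. After: A=6 B=0 C=12 D=0 ZF=1 PC=5
Step 6: PC=5 exec 'MUL D, 8'. After: A=6 B=0 C=12 D=0 ZF=1 PC=6
Step 7: PC=6 exec 'JMP 0'. After: A=6 B=0 C=12 D=0 ZF=1 PC=0
Step 8: PC=0 exec 'MOV C, 12'. After: A=6 B=0 C=12 D=0 ZF=1 PC=1
Step 9: PC=1 exec 'MUL D, 2'. After: A=6 B=0 C=12 D=0 ZF=1 PC=2
Step 10: PC=2 exec 'ADD A, 6'. After: A=12 B=0 C=12 D=0 ZF=0 PC=3
Step 11: PC=3 exec 'ADD A, D'. After: A=12 B=0 C=12 D=0 ZF=0 PC=4
Step 12: PC=4 exec 'MUL B, 7'. After: A=12 B=0 C=12 D=0 ZF=1 PC=5
Step 13: PC=5 exec 'MUL D, 8'. After: A=12 B=0 C=12 D=0 ZF=1 PC=6
Step 14: PC=6 exec 'JMP 0'. After: A=12 B=0 C=12 D=0 ZF=1 PC=0
Step 15: PC=0 exec 'MOV C, 12'. After: A=12 B=0 C=12 D=0 ZF=1 PC=1
After 50 steps: not halted. PC revisits the same instructions with no path to HALT; will never halt.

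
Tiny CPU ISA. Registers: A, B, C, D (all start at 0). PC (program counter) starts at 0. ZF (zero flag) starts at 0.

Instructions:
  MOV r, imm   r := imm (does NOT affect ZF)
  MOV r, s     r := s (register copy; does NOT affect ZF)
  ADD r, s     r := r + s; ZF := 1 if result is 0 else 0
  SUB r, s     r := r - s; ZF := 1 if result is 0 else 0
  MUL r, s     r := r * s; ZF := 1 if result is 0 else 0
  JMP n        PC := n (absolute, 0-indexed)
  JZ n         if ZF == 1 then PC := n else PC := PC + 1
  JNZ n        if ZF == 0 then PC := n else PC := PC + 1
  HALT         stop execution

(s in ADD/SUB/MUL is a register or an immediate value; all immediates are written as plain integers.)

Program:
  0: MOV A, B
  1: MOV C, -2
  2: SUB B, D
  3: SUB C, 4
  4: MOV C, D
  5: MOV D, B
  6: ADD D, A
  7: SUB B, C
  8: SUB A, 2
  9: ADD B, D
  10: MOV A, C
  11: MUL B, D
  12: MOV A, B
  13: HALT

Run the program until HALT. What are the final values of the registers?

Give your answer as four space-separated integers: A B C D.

Step 1: PC=0 exec 'MOV A, B'. After: A=0 B=0 C=0 D=0 ZF=0 PC=1
Step 2: PC=1 exec 'MOV C, -2'. After: A=0 B=0 C=-2 D=0 ZF=0 PC=2
Step 3: PC=2 exec 'SUB B, D'. After: A=0 B=0 C=-2 D=0 ZF=1 PC=3
Step 4: PC=3 exec 'SUB C, 4'. After: A=0 B=0 C=-6 D=0 ZF=0 PC=4
Step 5: PC=4 exec 'MOV C, D'. After: A=0 B=0 C=0 D=0 ZF=0 PC=5
Step 6: PC=5 exec 'MOV D, B'. After: A=0 B=0 C=0 D=0 ZF=0 PC=6
Step 7: PC=6 exec 'ADD D, A'. After: A=0 B=0 C=0 D=0 ZF=1 PC=7
Step 8: PC=7 exec 'SUB B, C'. After: A=0 B=0 C=0 D=0 ZF=1 PC=8
Step 9: PC=8 exec 'SUB A, 2'. After: A=-2 B=0 C=0 D=0 ZF=0 PC=9
Step 10: PC=9 exec 'ADD B, D'. After: A=-2 B=0 C=0 D=0 ZF=1 PC=10
Step 11: PC=10 exec 'MOV A, C'. After: A=0 B=0 C=0 D=0 ZF=1 PC=11
Step 12: PC=11 exec 'MUL B, D'. After: A=0 B=0 C=0 D=0 ZF=1 PC=12
Step 13: PC=12 exec 'MOV A, B'. After: A=0 B=0 C=0 D=0 ZF=1 PC=13
Step 14: PC=13 exec 'HALT'. After: A=0 B=0 C=0 D=0 ZF=1 PC=13 HALTED

Answer: 0 0 0 0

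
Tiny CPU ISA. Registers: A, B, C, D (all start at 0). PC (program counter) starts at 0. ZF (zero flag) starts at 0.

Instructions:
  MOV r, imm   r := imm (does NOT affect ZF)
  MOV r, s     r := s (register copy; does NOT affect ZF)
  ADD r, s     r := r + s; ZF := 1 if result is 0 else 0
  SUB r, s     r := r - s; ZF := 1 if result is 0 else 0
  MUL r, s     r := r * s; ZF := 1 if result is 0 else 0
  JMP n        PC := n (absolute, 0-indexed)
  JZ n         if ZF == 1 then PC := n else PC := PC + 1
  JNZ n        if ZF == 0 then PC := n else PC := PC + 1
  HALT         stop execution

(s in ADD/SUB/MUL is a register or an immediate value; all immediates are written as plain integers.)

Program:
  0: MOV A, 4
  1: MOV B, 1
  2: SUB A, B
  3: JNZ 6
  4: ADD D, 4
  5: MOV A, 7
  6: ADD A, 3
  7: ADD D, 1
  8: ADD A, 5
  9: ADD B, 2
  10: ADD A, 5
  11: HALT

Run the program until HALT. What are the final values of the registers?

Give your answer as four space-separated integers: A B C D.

Step 1: PC=0 exec 'MOV A, 4'. After: A=4 B=0 C=0 D=0 ZF=0 PC=1
Step 2: PC=1 exec 'MOV B, 1'. After: A=4 B=1 C=0 D=0 ZF=0 PC=2
Step 3: PC=2 exec 'SUB A, B'. After: A=3 B=1 C=0 D=0 ZF=0 PC=3
Step 4: PC=3 exec 'JNZ 6'. After: A=3 B=1 C=0 D=0 ZF=0 PC=6
Step 5: PC=6 exec 'ADD A, 3'. After: A=6 B=1 C=0 D=0 ZF=0 PC=7
Step 6: PC=7 exec 'ADD D, 1'. After: A=6 B=1 C=0 D=1 ZF=0 PC=8
Step 7: PC=8 exec 'ADD A, 5'. After: A=11 B=1 C=0 D=1 ZF=0 PC=9
Step 8: PC=9 exec 'ADD B, 2'. After: A=11 B=3 C=0 D=1 ZF=0 PC=10
Step 9: PC=10 exec 'ADD A, 5'. After: A=16 B=3 C=0 D=1 ZF=0 PC=11
Step 10: PC=11 exec 'HALT'. After: A=16 B=3 C=0 D=1 ZF=0 PC=11 HALTED

Answer: 16 3 0 1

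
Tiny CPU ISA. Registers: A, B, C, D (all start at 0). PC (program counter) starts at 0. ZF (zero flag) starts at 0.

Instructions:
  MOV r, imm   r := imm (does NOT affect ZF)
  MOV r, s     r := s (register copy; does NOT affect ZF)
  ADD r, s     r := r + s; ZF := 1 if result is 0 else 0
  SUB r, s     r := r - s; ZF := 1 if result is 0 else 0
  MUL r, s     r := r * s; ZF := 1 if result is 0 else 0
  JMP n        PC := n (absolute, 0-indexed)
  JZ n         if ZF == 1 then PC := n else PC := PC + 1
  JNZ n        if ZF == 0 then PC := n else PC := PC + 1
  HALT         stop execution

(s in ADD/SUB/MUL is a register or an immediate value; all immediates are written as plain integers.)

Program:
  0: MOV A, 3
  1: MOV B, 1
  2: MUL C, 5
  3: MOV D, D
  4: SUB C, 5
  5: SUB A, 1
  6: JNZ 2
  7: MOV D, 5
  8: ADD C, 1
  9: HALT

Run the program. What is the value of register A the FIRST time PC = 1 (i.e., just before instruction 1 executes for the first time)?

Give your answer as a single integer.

Step 1: PC=0 exec 'MOV A, 3'. After: A=3 B=0 C=0 D=0 ZF=0 PC=1
First time PC=1: A=3

3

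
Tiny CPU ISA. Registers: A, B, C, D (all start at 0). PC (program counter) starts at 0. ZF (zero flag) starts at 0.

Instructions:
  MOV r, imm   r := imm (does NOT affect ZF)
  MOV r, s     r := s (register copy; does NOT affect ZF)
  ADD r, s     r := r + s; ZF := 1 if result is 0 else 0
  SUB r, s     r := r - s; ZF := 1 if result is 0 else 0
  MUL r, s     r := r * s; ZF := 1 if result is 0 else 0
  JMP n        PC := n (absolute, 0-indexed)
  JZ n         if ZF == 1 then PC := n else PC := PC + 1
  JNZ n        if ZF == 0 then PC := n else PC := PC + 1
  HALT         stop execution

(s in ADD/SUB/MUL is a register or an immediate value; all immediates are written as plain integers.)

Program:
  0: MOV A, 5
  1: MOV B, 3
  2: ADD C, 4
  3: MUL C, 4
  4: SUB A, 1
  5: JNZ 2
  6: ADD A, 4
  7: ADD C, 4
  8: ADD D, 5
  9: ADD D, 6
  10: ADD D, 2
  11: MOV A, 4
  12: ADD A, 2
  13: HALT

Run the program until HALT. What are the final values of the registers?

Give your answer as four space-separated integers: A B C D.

Answer: 6 3 5460 13

Derivation:
Step 1: PC=0 exec 'MOV A, 5'. After: A=5 B=0 C=0 D=0 ZF=0 PC=1
Step 2: PC=1 exec 'MOV B, 3'. After: A=5 B=3 C=0 D=0 ZF=0 PC=2
Step 3: PC=2 exec 'ADD C, 4'. After: A=5 B=3 C=4 D=0 ZF=0 PC=3
Step 4: PC=3 exec 'MUL C, 4'. After: A=5 B=3 C=16 D=0 ZF=0 PC=4
Step 5: PC=4 exec 'SUB A, 1'. After: A=4 B=3 C=16 D=0 ZF=0 PC=5
Step 6: PC=5 exec 'JNZ 2'. After: A=4 B=3 C=16 D=0 ZF=0 PC=2
Step 7: PC=2 exec 'ADD C, 4'. After: A=4 B=3 C=20 D=0 ZF=0 PC=3
Step 8: PC=3 exec 'MUL C, 4'. After: A=4 B=3 C=80 D=0 ZF=0 PC=4
Step 9: PC=4 exec 'SUB A, 1'. After: A=3 B=3 C=80 D=0 ZF=0 PC=5
Step 10: PC=5 exec 'JNZ 2'. After: A=3 B=3 C=80 D=0 ZF=0 PC=2
Step 11: PC=2 exec 'ADD C, 4'. After: A=3 B=3 C=84 D=0 ZF=0 PC=3
Step 12: PC=3 exec 'MUL C, 4'. After: A=3 B=3 C=336 D=0 ZF=0 PC=4
Step 13: PC=4 exec 'SUB A, 1'. After: A=2 B=3 C=336 D=0 ZF=0 PC=5
Step 14: PC=5 exec 'JNZ 2'. After: A=2 B=3 C=336 D=0 ZF=0 PC=2
Step 15: PC=2 exec 'ADD C, 4'. After: A=2 B=3 C=340 D=0 ZF=0 PC=3
Step 16: PC=3 exec 'MUL C, 4'. After: A=2 B=3 C=1360 D=0 ZF=0 PC=4
Step 17: PC=4 exec 'SUB A, 1'. After: A=1 B=3 C=1360 D=0 ZF=0 PC=5
Step 18: PC=5 exec 'JNZ 2'. After: A=1 B=3 C=1360 D=0 ZF=0 PC=2
Step 19: PC=2 exec 'ADD C, 4'. After: A=1 B=3 C=1364 D=0 ZF=0 PC=3
Step 20: PC=3 exec 'MUL C, 4'. After: A=1 B=3 C=5456 D=0 ZF=0 PC=4
Step 21: PC=4 exec 'SUB A, 1'. After: A=0 B=3 C=5456 D=0 ZF=1 PC=5
Step 22: PC=5 exec 'JNZ 2'. After: A=0 B=3 C=5456 D=0 ZF=1 PC=6
Step 23: PC=6 exec 'ADD A, 4'. After: A=4 B=3 C=5456 D=0 ZF=0 PC=7
Step 24: PC=7 exec 'ADD C, 4'. After: A=4 B=3 C=5460 D=0 ZF=0 PC=8
Step 25: PC=8 exec 'ADD D, 5'. After: A=4 B=3 C=5460 D=5 ZF=0 PC=9
Step 26: PC=9 exec 'ADD D, 6'. After: A=4 B=3 C=5460 D=11 ZF=0 PC=10
Step 27: PC=10 exec 'ADD D, 2'. After: A=4 B=3 C=5460 D=13 ZF=0 PC=11
Step 28: PC=11 exec 'MOV A, 4'. After: A=4 B=3 C=5460 D=13 ZF=0 PC=12
Step 29: PC=12 exec 'ADD A, 2'. After: A=6 B=3 C=5460 D=13 ZF=0 PC=13
Step 30: PC=13 exec 'HALT'. After: A=6 B=3 C=5460 D=13 ZF=0 PC=13 HALTED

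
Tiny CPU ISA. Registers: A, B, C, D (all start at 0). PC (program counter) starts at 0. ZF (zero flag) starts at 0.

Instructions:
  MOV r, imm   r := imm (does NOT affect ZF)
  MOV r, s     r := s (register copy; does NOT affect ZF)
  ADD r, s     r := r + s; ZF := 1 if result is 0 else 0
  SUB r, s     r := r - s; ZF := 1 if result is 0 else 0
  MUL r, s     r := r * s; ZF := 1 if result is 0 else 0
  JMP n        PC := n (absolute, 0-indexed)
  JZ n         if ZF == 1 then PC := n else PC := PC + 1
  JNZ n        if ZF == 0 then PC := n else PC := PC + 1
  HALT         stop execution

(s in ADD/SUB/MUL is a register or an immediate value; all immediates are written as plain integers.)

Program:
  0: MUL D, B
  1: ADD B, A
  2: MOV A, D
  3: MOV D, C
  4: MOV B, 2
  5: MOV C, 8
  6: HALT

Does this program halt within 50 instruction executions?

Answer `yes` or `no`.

Answer: yes

Derivation:
Step 1: PC=0 exec 'MUL D, B'. After: A=0 B=0 C=0 D=0 ZF=1 PC=1
Step 2: PC=1 exec 'ADD B, A'. After: A=0 B=0 C=0 D=0 ZF=1 PC=2
Step 3: PC=2 exec 'MOV A, D'. After: A=0 B=0 C=0 D=0 ZF=1 PC=3
Step 4: PC=3 exec 'MOV D, C'. After: A=0 B=0 C=0 D=0 ZF=1 PC=4
Step 5: PC=4 exec 'MOV B, 2'. After: A=0 B=2 C=0 D=0 ZF=1 PC=5
Step 6: PC=5 exec 'MOV C, 8'. After: A=0 B=2 C=8 D=0 ZF=1 PC=6
Step 7: PC=6 exec 'HALT'. After: A=0 B=2 C=8 D=0 ZF=1 PC=6 HALTED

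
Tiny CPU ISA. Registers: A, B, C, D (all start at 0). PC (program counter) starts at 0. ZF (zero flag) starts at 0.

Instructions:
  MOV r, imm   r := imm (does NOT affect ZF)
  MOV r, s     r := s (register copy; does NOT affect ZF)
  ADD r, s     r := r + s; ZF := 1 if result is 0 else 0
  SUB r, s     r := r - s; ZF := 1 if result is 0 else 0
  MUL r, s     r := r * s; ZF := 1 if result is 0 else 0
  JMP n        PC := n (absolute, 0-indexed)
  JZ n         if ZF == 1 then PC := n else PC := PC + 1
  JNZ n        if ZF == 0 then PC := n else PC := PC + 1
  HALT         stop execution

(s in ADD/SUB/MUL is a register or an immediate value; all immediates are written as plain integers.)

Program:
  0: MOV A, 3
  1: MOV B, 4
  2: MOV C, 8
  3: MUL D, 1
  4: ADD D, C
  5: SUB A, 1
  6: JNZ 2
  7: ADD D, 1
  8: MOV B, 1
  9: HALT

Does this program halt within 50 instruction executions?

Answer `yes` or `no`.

Answer: yes

Derivation:
Step 1: PC=0 exec 'MOV A, 3'. After: A=3 B=0 C=0 D=0 ZF=0 PC=1
Step 2: PC=1 exec 'MOV B, 4'. After: A=3 B=4 C=0 D=0 ZF=0 PC=2
Step 3: PC=2 exec 'MOV C, 8'. After: A=3 B=4 C=8 D=0 ZF=0 PC=3
Step 4: PC=3 exec 'MUL D, 1'. After: A=3 B=4 C=8 D=0 ZF=1 PC=4
Step 5: PC=4 exec 'ADD D, C'. After: A=3 B=4 C=8 D=8 ZF=0 PC=5
Step 6: PC=5 exec 'SUB A, 1'. After: A=2 B=4 C=8 D=8 ZF=0 PC=6
Step 7: PC=6 exec 'JNZ 2'. After: A=2 B=4 C=8 D=8 ZF=0 PC=2
Step 8: PC=2 exec 'MOV C, 8'. After: A=2 B=4 C=8 D=8 ZF=0 PC=3
Step 9: PC=3 exec 'MUL D, 1'. After: A=2 B=4 C=8 D=8 ZF=0 PC=4
Step 10: PC=4 exec 'ADD D, C'. After: A=2 B=4 C=8 D=16 ZF=0 PC=5
Step 11: PC=5 exec 'SUB A, 1'. After: A=1 B=4 C=8 D=16 ZF=0 PC=6
Step 12: PC=6 exec 'JNZ 2'. After: A=1 B=4 C=8 D=16 ZF=0 PC=2
Step 13: PC=2 exec 'MOV C, 8'. After: A=1 B=4 C=8 D=16 ZF=0 PC=3
Step 14: PC=3 exec 'MUL D, 1'. After: A=1 B=4 C=8 D=16 ZF=0 PC=4
Step 15: PC=4 exec 'ADD D, C'. After: A=1 B=4 C=8 D=24 ZF=0 PC=5
Step 16: PC=5 exec 'SUB A, 1'. After: A=0 B=4 C=8 D=24 ZF=1 PC=6
Step 17: PC=6 exec 'JNZ 2'. After: A=0 B=4 C=8 D=24 ZF=1 PC=7
Step 18: PC=7 exec 'ADD D, 1'. After: A=0 B=4 C=8 D=25 ZF=0 PC=8
Step 19: PC=8 exec 'MOV B, 1'. After: A=0 B=1 C=8 D=25 ZF=0 PC=9
Step 20: PC=9 exec 'HALT'. After: A=0 B=1 C=8 D=25 ZF=0 PC=9 HALTED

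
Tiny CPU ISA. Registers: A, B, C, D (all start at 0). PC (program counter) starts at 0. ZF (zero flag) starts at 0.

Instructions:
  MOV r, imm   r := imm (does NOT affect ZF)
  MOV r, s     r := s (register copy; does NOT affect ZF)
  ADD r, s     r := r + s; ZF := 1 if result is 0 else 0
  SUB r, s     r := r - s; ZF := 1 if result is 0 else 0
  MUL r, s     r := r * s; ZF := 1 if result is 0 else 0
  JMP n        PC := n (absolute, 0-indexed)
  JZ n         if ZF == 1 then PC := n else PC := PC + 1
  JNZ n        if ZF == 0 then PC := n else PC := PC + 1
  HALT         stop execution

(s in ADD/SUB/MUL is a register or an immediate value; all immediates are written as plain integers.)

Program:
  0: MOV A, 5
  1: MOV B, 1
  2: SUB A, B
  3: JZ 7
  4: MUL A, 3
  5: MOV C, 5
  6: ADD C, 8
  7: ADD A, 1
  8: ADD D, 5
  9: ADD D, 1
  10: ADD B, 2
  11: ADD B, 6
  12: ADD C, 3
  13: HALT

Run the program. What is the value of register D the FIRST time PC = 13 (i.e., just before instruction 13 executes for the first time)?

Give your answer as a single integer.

Step 1: PC=0 exec 'MOV A, 5'. After: A=5 B=0 C=0 D=0 ZF=0 PC=1
Step 2: PC=1 exec 'MOV B, 1'. After: A=5 B=1 C=0 D=0 ZF=0 PC=2
Step 3: PC=2 exec 'SUB A, B'. After: A=4 B=1 C=0 D=0 ZF=0 PC=3
Step 4: PC=3 exec 'JZ 7'. After: A=4 B=1 C=0 D=0 ZF=0 PC=4
Step 5: PC=4 exec 'MUL A, 3'. After: A=12 B=1 C=0 D=0 ZF=0 PC=5
Step 6: PC=5 exec 'MOV C, 5'. After: A=12 B=1 C=5 D=0 ZF=0 PC=6
Step 7: PC=6 exec 'ADD C, 8'. After: A=12 B=1 C=13 D=0 ZF=0 PC=7
Step 8: PC=7 exec 'ADD A, 1'. After: A=13 B=1 C=13 D=0 ZF=0 PC=8
Step 9: PC=8 exec 'ADD D, 5'. After: A=13 B=1 C=13 D=5 ZF=0 PC=9
Step 10: PC=9 exec 'ADD D, 1'. After: A=13 B=1 C=13 D=6 ZF=0 PC=10
Step 11: PC=10 exec 'ADD B, 2'. After: A=13 B=3 C=13 D=6 ZF=0 PC=11
Step 12: PC=11 exec 'ADD B, 6'. After: A=13 B=9 C=13 D=6 ZF=0 PC=12
Step 13: PC=12 exec 'ADD C, 3'. After: A=13 B=9 C=16 D=6 ZF=0 PC=13
First time PC=13: D=6

6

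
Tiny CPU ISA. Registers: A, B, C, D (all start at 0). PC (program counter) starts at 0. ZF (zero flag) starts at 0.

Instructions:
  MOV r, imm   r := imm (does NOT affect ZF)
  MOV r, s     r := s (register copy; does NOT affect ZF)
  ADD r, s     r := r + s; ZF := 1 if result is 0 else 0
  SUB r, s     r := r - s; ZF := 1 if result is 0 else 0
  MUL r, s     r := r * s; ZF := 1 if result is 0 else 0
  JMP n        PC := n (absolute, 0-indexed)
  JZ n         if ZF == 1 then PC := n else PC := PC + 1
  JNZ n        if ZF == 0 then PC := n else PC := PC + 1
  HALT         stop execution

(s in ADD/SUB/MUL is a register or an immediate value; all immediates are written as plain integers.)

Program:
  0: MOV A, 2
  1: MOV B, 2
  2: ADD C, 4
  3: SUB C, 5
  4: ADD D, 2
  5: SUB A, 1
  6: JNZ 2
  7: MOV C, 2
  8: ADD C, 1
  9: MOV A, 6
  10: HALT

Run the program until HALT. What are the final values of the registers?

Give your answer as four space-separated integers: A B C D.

Answer: 6 2 3 4

Derivation:
Step 1: PC=0 exec 'MOV A, 2'. After: A=2 B=0 C=0 D=0 ZF=0 PC=1
Step 2: PC=1 exec 'MOV B, 2'. After: A=2 B=2 C=0 D=0 ZF=0 PC=2
Step 3: PC=2 exec 'ADD C, 4'. After: A=2 B=2 C=4 D=0 ZF=0 PC=3
Step 4: PC=3 exec 'SUB C, 5'. After: A=2 B=2 C=-1 D=0 ZF=0 PC=4
Step 5: PC=4 exec 'ADD D, 2'. After: A=2 B=2 C=-1 D=2 ZF=0 PC=5
Step 6: PC=5 exec 'SUB A, 1'. After: A=1 B=2 C=-1 D=2 ZF=0 PC=6
Step 7: PC=6 exec 'JNZ 2'. After: A=1 B=2 C=-1 D=2 ZF=0 PC=2
Step 8: PC=2 exec 'ADD C, 4'. After: A=1 B=2 C=3 D=2 ZF=0 PC=3
Step 9: PC=3 exec 'SUB C, 5'. After: A=1 B=2 C=-2 D=2 ZF=0 PC=4
Step 10: PC=4 exec 'ADD D, 2'. After: A=1 B=2 C=-2 D=4 ZF=0 PC=5
Step 11: PC=5 exec 'SUB A, 1'. After: A=0 B=2 C=-2 D=4 ZF=1 PC=6
Step 12: PC=6 exec 'JNZ 2'. After: A=0 B=2 C=-2 D=4 ZF=1 PC=7
Step 13: PC=7 exec 'MOV C, 2'. After: A=0 B=2 C=2 D=4 ZF=1 PC=8
Step 14: PC=8 exec 'ADD C, 1'. After: A=0 B=2 C=3 D=4 ZF=0 PC=9
Step 15: PC=9 exec 'MOV A, 6'. After: A=6 B=2 C=3 D=4 ZF=0 PC=10
Step 16: PC=10 exec 'HALT'. After: A=6 B=2 C=3 D=4 ZF=0 PC=10 HALTED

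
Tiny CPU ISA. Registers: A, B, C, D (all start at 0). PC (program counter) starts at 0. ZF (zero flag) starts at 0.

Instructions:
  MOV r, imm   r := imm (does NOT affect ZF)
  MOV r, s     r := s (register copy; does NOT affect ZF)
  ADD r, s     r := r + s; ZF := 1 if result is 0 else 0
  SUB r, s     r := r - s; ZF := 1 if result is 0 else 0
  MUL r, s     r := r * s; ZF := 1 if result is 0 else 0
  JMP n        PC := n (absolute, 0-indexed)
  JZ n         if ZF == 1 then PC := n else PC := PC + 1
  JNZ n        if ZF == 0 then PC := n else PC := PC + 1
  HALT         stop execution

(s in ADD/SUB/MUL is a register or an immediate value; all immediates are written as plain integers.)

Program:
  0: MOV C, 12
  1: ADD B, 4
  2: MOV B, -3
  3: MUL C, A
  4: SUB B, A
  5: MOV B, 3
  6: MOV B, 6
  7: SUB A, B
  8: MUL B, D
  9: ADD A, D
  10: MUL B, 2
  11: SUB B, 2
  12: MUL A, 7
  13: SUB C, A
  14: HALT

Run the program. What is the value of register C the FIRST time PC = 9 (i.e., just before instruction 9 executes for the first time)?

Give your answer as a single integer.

Step 1: PC=0 exec 'MOV C, 12'. After: A=0 B=0 C=12 D=0 ZF=0 PC=1
Step 2: PC=1 exec 'ADD B, 4'. After: A=0 B=4 C=12 D=0 ZF=0 PC=2
Step 3: PC=2 exec 'MOV B, -3'. After: A=0 B=-3 C=12 D=0 ZF=0 PC=3
Step 4: PC=3 exec 'MUL C, A'. After: A=0 B=-3 C=0 D=0 ZF=1 PC=4
Step 5: PC=4 exec 'SUB B, A'. After: A=0 B=-3 C=0 D=0 ZF=0 PC=5
Step 6: PC=5 exec 'MOV B, 3'. After: A=0 B=3 C=0 D=0 ZF=0 PC=6
Step 7: PC=6 exec 'MOV B, 6'. After: A=0 B=6 C=0 D=0 ZF=0 PC=7
Step 8: PC=7 exec 'SUB A, B'. After: A=-6 B=6 C=0 D=0 ZF=0 PC=8
Step 9: PC=8 exec 'MUL B, D'. After: A=-6 B=0 C=0 D=0 ZF=1 PC=9
First time PC=9: C=0

0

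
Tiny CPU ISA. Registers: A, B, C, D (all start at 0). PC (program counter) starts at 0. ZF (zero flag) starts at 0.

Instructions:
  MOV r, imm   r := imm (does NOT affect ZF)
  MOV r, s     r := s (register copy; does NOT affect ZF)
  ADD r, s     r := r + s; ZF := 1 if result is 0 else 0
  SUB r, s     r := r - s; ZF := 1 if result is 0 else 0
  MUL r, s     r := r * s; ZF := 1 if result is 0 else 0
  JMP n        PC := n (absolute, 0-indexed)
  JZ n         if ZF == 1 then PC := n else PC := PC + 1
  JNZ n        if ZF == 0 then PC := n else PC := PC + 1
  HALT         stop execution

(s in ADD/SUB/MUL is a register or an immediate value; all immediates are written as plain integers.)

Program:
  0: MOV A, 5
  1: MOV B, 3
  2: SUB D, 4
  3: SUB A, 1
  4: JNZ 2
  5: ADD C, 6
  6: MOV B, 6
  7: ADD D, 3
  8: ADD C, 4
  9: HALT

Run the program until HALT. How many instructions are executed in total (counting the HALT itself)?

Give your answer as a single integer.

Answer: 22

Derivation:
Step 1: PC=0 exec 'MOV A, 5'. After: A=5 B=0 C=0 D=0 ZF=0 PC=1
Step 2: PC=1 exec 'MOV B, 3'. After: A=5 B=3 C=0 D=0 ZF=0 PC=2
Step 3: PC=2 exec 'SUB D, 4'. After: A=5 B=3 C=0 D=-4 ZF=0 PC=3
Step 4: PC=3 exec 'SUB A, 1'. After: A=4 B=3 C=0 D=-4 ZF=0 PC=4
Step 5: PC=4 exec 'JNZ 2'. After: A=4 B=3 C=0 D=-4 ZF=0 PC=2
Step 6: PC=2 exec 'SUB D, 4'. After: A=4 B=3 C=0 D=-8 ZF=0 PC=3
Step 7: PC=3 exec 'SUB A, 1'. After: A=3 B=3 C=0 D=-8 ZF=0 PC=4
Step 8: PC=4 exec 'JNZ 2'. After: A=3 B=3 C=0 D=-8 ZF=0 PC=2
Step 9: PC=2 exec 'SUB D, 4'. After: A=3 B=3 C=0 D=-12 ZF=0 PC=3
Step 10: PC=3 exec 'SUB A, 1'. After: A=2 B=3 C=0 D=-12 ZF=0 PC=4
Step 11: PC=4 exec 'JNZ 2'. After: A=2 B=3 C=0 D=-12 ZF=0 PC=2
Step 12: PC=2 exec 'SUB D, 4'. After: A=2 B=3 C=0 D=-16 ZF=0 PC=3
Step 13: PC=3 exec 'SUB A, 1'. After: A=1 B=3 C=0 D=-16 ZF=0 PC=4
Step 14: PC=4 exec 'JNZ 2'. After: A=1 B=3 C=0 D=-16 ZF=0 PC=2
Step 15: PC=2 exec 'SUB D, 4'. After: A=1 B=3 C=0 D=-20 ZF=0 PC=3
Step 16: PC=3 exec 'SUB A, 1'. After: A=0 B=3 C=0 D=-20 ZF=1 PC=4
Step 17: PC=4 exec 'JNZ 2'. After: A=0 B=3 C=0 D=-20 ZF=1 PC=5
Step 18: PC=5 exec 'ADD C, 6'. After: A=0 B=3 C=6 D=-20 ZF=0 PC=6
Step 19: PC=6 exec 'MOV B, 6'. After: A=0 B=6 C=6 D=-20 ZF=0 PC=7
Step 20: PC=7 exec 'ADD D, 3'. After: A=0 B=6 C=6 D=-17 ZF=0 PC=8
Step 21: PC=8 exec 'ADD C, 4'. After: A=0 B=6 C=10 D=-17 ZF=0 PC=9
Step 22: PC=9 exec 'HALT'. After: A=0 B=6 C=10 D=-17 ZF=0 PC=9 HALTED
Total instructions executed: 22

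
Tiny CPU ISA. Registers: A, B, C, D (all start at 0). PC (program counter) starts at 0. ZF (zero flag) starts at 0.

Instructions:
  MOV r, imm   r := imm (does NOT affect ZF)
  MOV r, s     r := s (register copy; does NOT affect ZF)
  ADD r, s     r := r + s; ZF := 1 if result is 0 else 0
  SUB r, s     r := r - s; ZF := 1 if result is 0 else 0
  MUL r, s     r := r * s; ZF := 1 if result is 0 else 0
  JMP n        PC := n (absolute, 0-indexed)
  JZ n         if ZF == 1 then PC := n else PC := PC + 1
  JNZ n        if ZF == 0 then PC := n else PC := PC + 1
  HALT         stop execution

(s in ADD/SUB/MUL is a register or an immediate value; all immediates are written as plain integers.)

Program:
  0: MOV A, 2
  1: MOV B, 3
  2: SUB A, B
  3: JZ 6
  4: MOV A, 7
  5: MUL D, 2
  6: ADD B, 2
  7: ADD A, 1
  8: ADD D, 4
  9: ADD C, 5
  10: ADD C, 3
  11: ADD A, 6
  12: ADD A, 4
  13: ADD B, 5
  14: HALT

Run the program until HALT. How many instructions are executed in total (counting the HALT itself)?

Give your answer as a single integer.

Step 1: PC=0 exec 'MOV A, 2'. After: A=2 B=0 C=0 D=0 ZF=0 PC=1
Step 2: PC=1 exec 'MOV B, 3'. After: A=2 B=3 C=0 D=0 ZF=0 PC=2
Step 3: PC=2 exec 'SUB A, B'. After: A=-1 B=3 C=0 D=0 ZF=0 PC=3
Step 4: PC=3 exec 'JZ 6'. After: A=-1 B=3 C=0 D=0 ZF=0 PC=4
Step 5: PC=4 exec 'MOV A, 7'. After: A=7 B=3 C=0 D=0 ZF=0 PC=5
Step 6: PC=5 exec 'MUL D, 2'. After: A=7 B=3 C=0 D=0 ZF=1 PC=6
Step 7: PC=6 exec 'ADD B, 2'. After: A=7 B=5 C=0 D=0 ZF=0 PC=7
Step 8: PC=7 exec 'ADD A, 1'. After: A=8 B=5 C=0 D=0 ZF=0 PC=8
Step 9: PC=8 exec 'ADD D, 4'. After: A=8 B=5 C=0 D=4 ZF=0 PC=9
Step 10: PC=9 exec 'ADD C, 5'. After: A=8 B=5 C=5 D=4 ZF=0 PC=10
Step 11: PC=10 exec 'ADD C, 3'. After: A=8 B=5 C=8 D=4 ZF=0 PC=11
Step 12: PC=11 exec 'ADD A, 6'. After: A=14 B=5 C=8 D=4 ZF=0 PC=12
Step 13: PC=12 exec 'ADD A, 4'. After: A=18 B=5 C=8 D=4 ZF=0 PC=13
Step 14: PC=13 exec 'ADD B, 5'. After: A=18 B=10 C=8 D=4 ZF=0 PC=14
Step 15: PC=14 exec 'HALT'. After: A=18 B=10 C=8 D=4 ZF=0 PC=14 HALTED
Total instructions executed: 15

Answer: 15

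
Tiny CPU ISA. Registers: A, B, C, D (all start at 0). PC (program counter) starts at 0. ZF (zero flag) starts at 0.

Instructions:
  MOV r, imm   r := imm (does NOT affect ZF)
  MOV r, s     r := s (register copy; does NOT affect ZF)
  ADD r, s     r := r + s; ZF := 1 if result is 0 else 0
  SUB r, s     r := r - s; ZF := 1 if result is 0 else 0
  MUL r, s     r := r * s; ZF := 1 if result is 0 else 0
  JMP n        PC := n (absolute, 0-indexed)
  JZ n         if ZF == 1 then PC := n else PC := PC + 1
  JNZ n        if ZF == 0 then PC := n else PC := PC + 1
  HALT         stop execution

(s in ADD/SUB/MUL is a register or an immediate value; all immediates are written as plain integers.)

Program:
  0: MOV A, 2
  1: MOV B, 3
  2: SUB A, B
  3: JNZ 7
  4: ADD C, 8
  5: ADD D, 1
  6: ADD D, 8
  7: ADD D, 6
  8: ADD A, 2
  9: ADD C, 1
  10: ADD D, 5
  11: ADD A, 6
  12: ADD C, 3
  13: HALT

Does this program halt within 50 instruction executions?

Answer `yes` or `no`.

Answer: yes

Derivation:
Step 1: PC=0 exec 'MOV A, 2'. After: A=2 B=0 C=0 D=0 ZF=0 PC=1
Step 2: PC=1 exec 'MOV B, 3'. After: A=2 B=3 C=0 D=0 ZF=0 PC=2
Step 3: PC=2 exec 'SUB A, B'. After: A=-1 B=3 C=0 D=0 ZF=0 PC=3
Step 4: PC=3 exec 'JNZ 7'. After: A=-1 B=3 C=0 D=0 ZF=0 PC=7
Step 5: PC=7 exec 'ADD D, 6'. After: A=-1 B=3 C=0 D=6 ZF=0 PC=8
Step 6: PC=8 exec 'ADD A, 2'. After: A=1 B=3 C=0 D=6 ZF=0 PC=9
Step 7: PC=9 exec 'ADD C, 1'. After: A=1 B=3 C=1 D=6 ZF=0 PC=10
Step 8: PC=10 exec 'ADD D, 5'. After: A=1 B=3 C=1 D=11 ZF=0 PC=11
Step 9: PC=11 exec 'ADD A, 6'. After: A=7 B=3 C=1 D=11 ZF=0 PC=12
Step 10: PC=12 exec 'ADD C, 3'. After: A=7 B=3 C=4 D=11 ZF=0 PC=13
Step 11: PC=13 exec 'HALT'. After: A=7 B=3 C=4 D=11 ZF=0 PC=13 HALTED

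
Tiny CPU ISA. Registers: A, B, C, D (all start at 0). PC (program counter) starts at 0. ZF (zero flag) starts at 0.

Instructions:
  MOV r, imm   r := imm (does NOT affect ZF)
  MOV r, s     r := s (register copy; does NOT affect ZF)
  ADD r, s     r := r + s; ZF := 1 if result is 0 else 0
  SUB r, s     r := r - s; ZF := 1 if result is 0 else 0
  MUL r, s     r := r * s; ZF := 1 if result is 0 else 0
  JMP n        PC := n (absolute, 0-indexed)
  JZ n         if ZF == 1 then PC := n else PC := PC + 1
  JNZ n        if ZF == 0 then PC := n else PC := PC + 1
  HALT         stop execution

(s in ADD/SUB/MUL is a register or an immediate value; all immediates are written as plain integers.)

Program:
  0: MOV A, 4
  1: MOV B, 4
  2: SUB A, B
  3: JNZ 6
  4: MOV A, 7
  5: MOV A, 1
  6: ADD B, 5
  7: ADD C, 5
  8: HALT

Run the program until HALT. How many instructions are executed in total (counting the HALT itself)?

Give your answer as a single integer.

Step 1: PC=0 exec 'MOV A, 4'. After: A=4 B=0 C=0 D=0 ZF=0 PC=1
Step 2: PC=1 exec 'MOV B, 4'. After: A=4 B=4 C=0 D=0 ZF=0 PC=2
Step 3: PC=2 exec 'SUB A, B'. After: A=0 B=4 C=0 D=0 ZF=1 PC=3
Step 4: PC=3 exec 'JNZ 6'. After: A=0 B=4 C=0 D=0 ZF=1 PC=4
Step 5: PC=4 exec 'MOV A, 7'. After: A=7 B=4 C=0 D=0 ZF=1 PC=5
Step 6: PC=5 exec 'MOV A, 1'. After: A=1 B=4 C=0 D=0 ZF=1 PC=6
Step 7: PC=6 exec 'ADD B, 5'. After: A=1 B=9 C=0 D=0 ZF=0 PC=7
Step 8: PC=7 exec 'ADD C, 5'. After: A=1 B=9 C=5 D=0 ZF=0 PC=8
Step 9: PC=8 exec 'HALT'. After: A=1 B=9 C=5 D=0 ZF=0 PC=8 HALTED
Total instructions executed: 9

Answer: 9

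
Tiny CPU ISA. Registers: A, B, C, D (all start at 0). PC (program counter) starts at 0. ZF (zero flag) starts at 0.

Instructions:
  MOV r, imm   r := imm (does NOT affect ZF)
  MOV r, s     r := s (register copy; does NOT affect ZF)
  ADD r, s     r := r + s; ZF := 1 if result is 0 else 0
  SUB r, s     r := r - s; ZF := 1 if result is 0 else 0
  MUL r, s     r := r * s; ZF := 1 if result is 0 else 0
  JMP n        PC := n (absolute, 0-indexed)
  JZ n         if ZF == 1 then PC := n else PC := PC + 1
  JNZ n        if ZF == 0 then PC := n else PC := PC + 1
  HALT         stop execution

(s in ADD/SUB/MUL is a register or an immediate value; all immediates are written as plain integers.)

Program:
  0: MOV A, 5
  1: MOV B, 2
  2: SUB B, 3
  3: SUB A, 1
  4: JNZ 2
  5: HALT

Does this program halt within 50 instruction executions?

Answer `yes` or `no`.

Step 1: PC=0 exec 'MOV A, 5'. After: A=5 B=0 C=0 D=0 ZF=0 PC=1
Step 2: PC=1 exec 'MOV B, 2'. After: A=5 B=2 C=0 D=0 ZF=0 PC=2
Step 3: PC=2 exec 'SUB B, 3'. After: A=5 B=-1 C=0 D=0 ZF=0 PC=3
Step 4: PC=3 exec 'SUB A, 1'. After: A=4 B=-1 C=0 D=0 ZF=0 PC=4
Step 5: PC=4 exec 'JNZ 2'. After: A=4 B=-1 C=0 D=0 ZF=0 PC=2
Step 6: PC=2 exec 'SUB B, 3'. After: A=4 B=-4 C=0 D=0 ZF=0 PC=3
Step 7: PC=3 exec 'SUB A, 1'. After: A=3 B=-4 C=0 D=0 ZF=0 PC=4
Step 8: PC=4 exec 'JNZ 2'. After: A=3 B=-4 C=0 D=0 ZF=0 PC=2
Step 9: PC=2 exec 'SUB B, 3'. After: A=3 B=-7 C=0 D=0 ZF=0 PC=3
Step 10: PC=3 exec 'SUB A, 1'. After: A=2 B=-7 C=0 D=0 ZF=0 PC=4
Step 11: PC=4 exec 'JNZ 2'. After: A=2 B=-7 C=0 D=0 ZF=0 PC=2
Step 12: PC=2 exec 'SUB B, 3'. After: A=2 B=-10 C=0 D=0 ZF=0 PC=3
Step 13: PC=3 exec 'SUB A, 1'. After: A=1 B=-10 C=0 D=0 ZF=0 PC=4
Step 14: PC=4 exec 'JNZ 2'. After: A=1 B=-10 C=0 D=0 ZF=0 PC=2
Step 15: PC=2 exec 'SUB B, 3'. After: A=1 B=-13 C=0 D=0 ZF=0 PC=3
Step 16: PC=3 exec 'SUB A, 1'. After: A=0 B=-13 C=0 D=0 ZF=1 PC=4
Step 17: PC=4 exec 'JNZ 2'. After: A=0 B=-13 C=0 D=0 ZF=1 PC=5
Step 18: PC=5 exec 'HALT'. After: A=0 B=-13 C=0 D=0 ZF=1 PC=5 HALTED

Answer: yes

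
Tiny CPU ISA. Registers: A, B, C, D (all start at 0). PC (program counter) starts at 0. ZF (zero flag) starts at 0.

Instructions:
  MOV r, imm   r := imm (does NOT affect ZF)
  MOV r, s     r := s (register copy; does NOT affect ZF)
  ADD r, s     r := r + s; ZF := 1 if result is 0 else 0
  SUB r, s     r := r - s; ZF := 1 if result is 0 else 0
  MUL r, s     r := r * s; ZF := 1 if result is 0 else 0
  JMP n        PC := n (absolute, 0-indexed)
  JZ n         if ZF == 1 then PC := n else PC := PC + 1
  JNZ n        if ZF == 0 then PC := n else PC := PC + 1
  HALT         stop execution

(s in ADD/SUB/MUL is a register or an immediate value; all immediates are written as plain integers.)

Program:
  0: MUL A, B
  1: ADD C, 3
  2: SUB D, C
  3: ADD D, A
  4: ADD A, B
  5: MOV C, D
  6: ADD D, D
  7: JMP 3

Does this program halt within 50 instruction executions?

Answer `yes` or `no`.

Answer: no

Derivation:
Step 1: PC=0 exec 'MUL A, B'. After: A=0 B=0 C=0 D=0 ZF=1 PC=1
Step 2: PC=1 exec 'ADD C, 3'. After: A=0 B=0 C=3 D=0 ZF=0 PC=2
Step 3: PC=2 exec 'SUB D, C'. After: A=0 B=0 C=3 D=-3 ZF=0 PC=3
Step 4: PC=3 exec 'ADD D, A'. After: A=0 B=0 C=3 D=-3 ZF=0 PC=4
Step 5: PC=4 exec 'ADD A, B'. After: A=0 B=0 C=3 D=-3 ZF=1 PC=5
Step 6: PC=5 exec 'MOV C, D'. After: A=0 B=0 C=-3 D=-3 ZF=1 PC=6
Step 7: PC=6 exec 'ADD D, D'. After: A=0 B=0 C=-3 D=-6 ZF=0 PC=7
Step 8: PC=7 exec 'JMP 3'. After: A=0 B=0 C=-3 D=-6 ZF=0 PC=3
Step 9: PC=3 exec 'ADD D, A'. After: A=0 B=0 C=-3 D=-6 ZF=0 PC=4
Step 10: PC=4 exec 'ADD A, B'. After: A=0 B=0 C=-3 D=-6 ZF=1 PC=5
Step 11: PC=5 exec 'MOV C, D'. After: A=0 B=0 C=-6 D=-6 ZF=1 PC=6
Step 12: PC=6 exec 'ADD D, D'. After: A=0 B=0 C=-6 D=-12 ZF=0 PC=7
Step 13: PC=7 exec 'JMP 3'. After: A=0 B=0 C=-6 D=-12 ZF=0 PC=3
Step 14: PC=3 exec 'ADD D, A'. After: A=0 B=0 C=-6 D=-12 ZF=0 PC=4
Step 15: PC=4 exec 'ADD A, B'. After: A=0 B=0 C=-6 D=-12 ZF=1 PC=5
After 50 steps: not halted. PC revisits the same instructions with no path to HALT; will never halt.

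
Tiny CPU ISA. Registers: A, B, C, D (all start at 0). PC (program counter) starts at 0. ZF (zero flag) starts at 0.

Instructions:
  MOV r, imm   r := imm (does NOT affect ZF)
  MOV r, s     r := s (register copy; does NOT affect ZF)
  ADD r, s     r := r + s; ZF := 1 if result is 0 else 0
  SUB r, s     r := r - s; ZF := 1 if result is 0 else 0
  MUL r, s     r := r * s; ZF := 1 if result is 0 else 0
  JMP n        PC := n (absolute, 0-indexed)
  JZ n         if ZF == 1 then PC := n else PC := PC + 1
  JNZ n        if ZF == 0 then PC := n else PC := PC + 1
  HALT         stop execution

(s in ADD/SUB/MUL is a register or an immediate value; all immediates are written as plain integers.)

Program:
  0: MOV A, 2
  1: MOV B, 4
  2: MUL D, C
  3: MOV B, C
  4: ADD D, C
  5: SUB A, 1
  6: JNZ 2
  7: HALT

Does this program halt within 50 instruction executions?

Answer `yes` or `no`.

Answer: yes

Derivation:
Step 1: PC=0 exec 'MOV A, 2'. After: A=2 B=0 C=0 D=0 ZF=0 PC=1
Step 2: PC=1 exec 'MOV B, 4'. After: A=2 B=4 C=0 D=0 ZF=0 PC=2
Step 3: PC=2 exec 'MUL D, C'. After: A=2 B=4 C=0 D=0 ZF=1 PC=3
Step 4: PC=3 exec 'MOV B, C'. After: A=2 B=0 C=0 D=0 ZF=1 PC=4
Step 5: PC=4 exec 'ADD D, C'. After: A=2 B=0 C=0 D=0 ZF=1 PC=5
Step 6: PC=5 exec 'SUB A, 1'. After: A=1 B=0 C=0 D=0 ZF=0 PC=6
Step 7: PC=6 exec 'JNZ 2'. After: A=1 B=0 C=0 D=0 ZF=0 PC=2
Step 8: PC=2 exec 'MUL D, C'. After: A=1 B=0 C=0 D=0 ZF=1 PC=3
Step 9: PC=3 exec 'MOV B, C'. After: A=1 B=0 C=0 D=0 ZF=1 PC=4
Step 10: PC=4 exec 'ADD D, C'. After: A=1 B=0 C=0 D=0 ZF=1 PC=5
Step 11: PC=5 exec 'SUB A, 1'. After: A=0 B=0 C=0 D=0 ZF=1 PC=6
Step 12: PC=6 exec 'JNZ 2'. After: A=0 B=0 C=0 D=0 ZF=1 PC=7
Step 13: PC=7 exec 'HALT'. After: A=0 B=0 C=0 D=0 ZF=1 PC=7 HALTED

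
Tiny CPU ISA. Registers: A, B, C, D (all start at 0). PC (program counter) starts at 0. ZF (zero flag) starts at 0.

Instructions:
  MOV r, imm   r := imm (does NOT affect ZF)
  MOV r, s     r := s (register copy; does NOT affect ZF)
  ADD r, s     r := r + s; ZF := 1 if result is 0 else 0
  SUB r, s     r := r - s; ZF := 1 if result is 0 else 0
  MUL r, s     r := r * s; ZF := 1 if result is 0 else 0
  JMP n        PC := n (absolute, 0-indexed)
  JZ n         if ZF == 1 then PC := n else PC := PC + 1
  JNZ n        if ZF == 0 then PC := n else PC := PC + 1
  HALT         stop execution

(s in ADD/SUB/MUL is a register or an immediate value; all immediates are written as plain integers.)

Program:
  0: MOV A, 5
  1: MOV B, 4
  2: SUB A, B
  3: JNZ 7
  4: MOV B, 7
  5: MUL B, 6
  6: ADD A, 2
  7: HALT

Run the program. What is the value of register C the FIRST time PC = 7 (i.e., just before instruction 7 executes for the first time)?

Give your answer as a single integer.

Step 1: PC=0 exec 'MOV A, 5'. After: A=5 B=0 C=0 D=0 ZF=0 PC=1
Step 2: PC=1 exec 'MOV B, 4'. After: A=5 B=4 C=0 D=0 ZF=0 PC=2
Step 3: PC=2 exec 'SUB A, B'. After: A=1 B=4 C=0 D=0 ZF=0 PC=3
Step 4: PC=3 exec 'JNZ 7'. After: A=1 B=4 C=0 D=0 ZF=0 PC=7
First time PC=7: C=0

0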